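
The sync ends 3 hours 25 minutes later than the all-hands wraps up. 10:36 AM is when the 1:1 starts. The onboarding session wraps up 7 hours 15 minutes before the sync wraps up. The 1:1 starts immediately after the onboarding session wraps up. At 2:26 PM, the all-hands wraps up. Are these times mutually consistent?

The sync ends at 2:26 PM + 205 min = 5:51 PM.
The onboarding session ends at 5:51 PM − 435 min = 10:36 AM.
So the 1:1 starts at 10:36 AM.
That matches the stated 10:36 AM, so the schedule is consistent.

Yes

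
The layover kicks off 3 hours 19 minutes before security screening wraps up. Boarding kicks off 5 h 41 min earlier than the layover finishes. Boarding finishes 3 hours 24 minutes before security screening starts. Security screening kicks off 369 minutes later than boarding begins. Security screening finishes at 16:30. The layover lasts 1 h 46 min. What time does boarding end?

The layover starts at 16:30 − 199 min = 13:11.
The layover ends at 13:11 + 106 min = 14:57.
Boarding starts at 14:57 − 341 min = 09:16.
Security screening starts at 09:16 + 369 min = 15:25.
Boarding ends at 15:25 − 204 min = 12:01.

12:01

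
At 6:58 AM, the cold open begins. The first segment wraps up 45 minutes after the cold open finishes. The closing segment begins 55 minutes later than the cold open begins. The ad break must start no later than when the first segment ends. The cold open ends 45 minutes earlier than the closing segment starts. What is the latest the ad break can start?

7:53 AM

The closing segment starts at 6:58 AM + 55 min = 7:53 AM.
The cold open ends at 7:53 AM − 45 min = 7:08 AM.
The first segment ends at 7:08 AM + 45 min = 7:53 AM.
The ad break is bounded by the first segment, so the latest it can start is 7:53 AM.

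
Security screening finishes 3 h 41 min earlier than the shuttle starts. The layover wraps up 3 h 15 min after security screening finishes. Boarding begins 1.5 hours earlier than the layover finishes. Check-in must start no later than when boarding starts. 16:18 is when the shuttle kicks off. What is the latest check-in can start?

Security screening ends at 16:18 − 221 min = 12:37.
The layover ends at 12:37 + 195 min = 15:52.
Boarding starts at 15:52 − 90 min = 14:22.
Check-in is bounded by boarding, so the latest it can start is 14:22.

14:22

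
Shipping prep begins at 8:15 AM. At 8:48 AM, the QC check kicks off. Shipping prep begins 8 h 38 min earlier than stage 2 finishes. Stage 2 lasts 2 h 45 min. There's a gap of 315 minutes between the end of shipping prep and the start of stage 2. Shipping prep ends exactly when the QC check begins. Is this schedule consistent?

Shipping prep ends at 8:48 AM.
Stage 2 starts at 8:48 AM + 315 min = 2:03 PM.
Stage 2 ends at 2:03 PM + 165 min = 4:48 PM.
Shipping prep starts at 4:48 PM − 518 min = 8:10 AM.
But shipping prep is also said to start at 8:15 AM — a 5-minute conflict.

No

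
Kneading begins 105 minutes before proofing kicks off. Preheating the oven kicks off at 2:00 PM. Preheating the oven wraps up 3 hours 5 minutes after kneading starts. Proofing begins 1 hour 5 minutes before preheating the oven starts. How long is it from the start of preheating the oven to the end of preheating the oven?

15 minutes

Proofing starts at 2:00 PM − 65 min = 12:55 PM.
Kneading starts at 12:55 PM − 105 min = 11:10 AM.
Preheating the oven ends at 11:10 AM + 185 min = 2:15 PM.
From 2:00 PM to 2:15 PM is 15 minutes.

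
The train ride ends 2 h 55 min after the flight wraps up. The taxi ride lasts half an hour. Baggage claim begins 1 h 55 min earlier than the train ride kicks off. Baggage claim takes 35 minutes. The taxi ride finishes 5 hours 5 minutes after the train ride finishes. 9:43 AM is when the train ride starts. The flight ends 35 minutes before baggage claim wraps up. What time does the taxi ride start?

3:18 PM

Baggage claim starts at 9:43 AM − 115 min = 7:48 AM.
Baggage claim ends at 7:48 AM + 35 min = 8:23 AM.
The flight ends at 8:23 AM − 35 min = 7:48 AM.
The train ride ends at 7:48 AM + 175 min = 10:43 AM.
The taxi ride ends at 10:43 AM + 305 min = 3:48 PM.
The taxi ride starts at 3:48 PM − 30 min = 3:18 PM.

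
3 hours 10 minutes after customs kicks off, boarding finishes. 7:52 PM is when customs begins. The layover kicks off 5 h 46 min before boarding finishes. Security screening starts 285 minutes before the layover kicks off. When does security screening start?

12:31 PM

Boarding ends at 7:52 PM + 190 min = 11:02 PM.
The layover starts at 11:02 PM − 346 min = 5:16 PM.
Security screening starts at 5:16 PM − 285 min = 12:31 PM.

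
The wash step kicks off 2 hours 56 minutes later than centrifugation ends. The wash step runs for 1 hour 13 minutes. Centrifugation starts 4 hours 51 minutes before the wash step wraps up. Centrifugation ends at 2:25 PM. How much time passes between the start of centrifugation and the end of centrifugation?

42 minutes

The wash step starts at 2:25 PM + 176 min = 5:21 PM.
The wash step ends at 5:21 PM + 73 min = 6:34 PM.
Centrifugation starts at 6:34 PM − 291 min = 1:43 PM.
From 1:43 PM to 2:25 PM is 42 minutes.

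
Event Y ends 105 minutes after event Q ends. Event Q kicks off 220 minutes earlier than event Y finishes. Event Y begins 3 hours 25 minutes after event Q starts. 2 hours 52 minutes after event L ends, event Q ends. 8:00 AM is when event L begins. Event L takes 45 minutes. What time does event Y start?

1:07 PM

Event L ends at 8:00 AM + 45 min = 8:45 AM.
Event Q ends at 8:45 AM + 172 min = 11:37 AM.
Event Y ends at 11:37 AM + 105 min = 1:22 PM.
Event Q starts at 1:22 PM − 220 min = 9:42 AM.
Event Y starts at 9:42 AM + 205 min = 1:07 PM.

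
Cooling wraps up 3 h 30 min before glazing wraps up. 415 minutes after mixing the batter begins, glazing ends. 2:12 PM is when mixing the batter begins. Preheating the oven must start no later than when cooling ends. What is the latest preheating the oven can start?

Glazing ends at 2:12 PM + 415 min = 9:07 PM.
Cooling ends at 9:07 PM − 210 min = 5:37 PM.
Preheating the oven is bounded by cooling, so the latest it can start is 5:37 PM.

5:37 PM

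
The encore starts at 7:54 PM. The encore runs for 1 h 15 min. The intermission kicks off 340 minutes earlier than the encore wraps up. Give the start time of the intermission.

3:29 PM

The encore ends at 7:54 PM + 75 min = 9:09 PM.
The intermission starts at 9:09 PM − 340 min = 3:29 PM.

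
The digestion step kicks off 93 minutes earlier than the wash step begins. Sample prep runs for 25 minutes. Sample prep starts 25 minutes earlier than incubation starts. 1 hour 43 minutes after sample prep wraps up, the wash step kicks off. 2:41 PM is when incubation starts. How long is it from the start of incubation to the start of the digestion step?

Sample prep starts at 2:41 PM − 25 min = 2:16 PM.
Sample prep ends at 2:16 PM + 25 min = 2:41 PM.
The wash step starts at 2:41 PM + 103 min = 4:24 PM.
The digestion step starts at 4:24 PM − 93 min = 2:51 PM.
From 2:41 PM to 2:51 PM is 10 minutes.

10 minutes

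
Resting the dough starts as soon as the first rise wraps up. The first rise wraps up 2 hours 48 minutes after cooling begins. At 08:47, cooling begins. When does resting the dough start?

The first rise ends at 08:47 + 168 min = 11:35.
So resting the dough starts at 11:35.

11:35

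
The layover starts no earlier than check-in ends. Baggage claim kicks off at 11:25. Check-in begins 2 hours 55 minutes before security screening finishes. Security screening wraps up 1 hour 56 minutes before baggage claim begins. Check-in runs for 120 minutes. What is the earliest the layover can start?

Security screening ends at 11:25 − 116 min = 09:29.
Check-in starts at 09:29 − 175 min = 06:34.
Check-in ends at 06:34 + 120 min = 08:34.
The layover is bounded by check-in, so the earliest it can start is 08:34.

08:34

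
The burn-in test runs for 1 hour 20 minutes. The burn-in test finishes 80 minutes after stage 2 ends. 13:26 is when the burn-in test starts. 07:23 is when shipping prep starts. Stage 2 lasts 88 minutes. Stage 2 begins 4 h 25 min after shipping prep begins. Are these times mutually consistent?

Stage 2 starts at 07:23 + 265 min = 11:48.
Stage 2 ends at 11:48 + 88 min = 13:16.
The burn-in test ends at 13:16 + 80 min = 14:36.
The burn-in test starts at 14:36 − 80 min = 13:16.
But the burn-in test is also said to start at 13:26 — a 10-minute conflict.

No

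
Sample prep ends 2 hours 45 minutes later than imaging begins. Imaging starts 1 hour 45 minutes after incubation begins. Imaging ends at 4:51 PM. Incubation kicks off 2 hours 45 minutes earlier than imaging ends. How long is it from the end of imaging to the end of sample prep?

105 minutes

Incubation starts at 4:51 PM − 165 min = 2:06 PM.
Imaging starts at 2:06 PM + 105 min = 3:51 PM.
Sample prep ends at 3:51 PM + 165 min = 6:36 PM.
From 4:51 PM to 6:36 PM is 105 minutes.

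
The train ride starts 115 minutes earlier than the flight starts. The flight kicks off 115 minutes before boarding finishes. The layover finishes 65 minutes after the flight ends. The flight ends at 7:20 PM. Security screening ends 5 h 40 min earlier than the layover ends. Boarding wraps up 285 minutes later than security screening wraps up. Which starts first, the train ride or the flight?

the train ride

The layover ends at 7:20 PM + 65 min = 8:25 PM.
Security screening ends at 8:25 PM − 340 min = 2:45 PM.
Boarding ends at 2:45 PM + 285 min = 7:30 PM.
The flight starts at 7:30 PM − 115 min = 5:35 PM.
The train ride starts at 5:35 PM − 115 min = 3:40 PM.
The train ride starts at 3:40 PM and the flight starts at 5:35 PM, so the train ride is first.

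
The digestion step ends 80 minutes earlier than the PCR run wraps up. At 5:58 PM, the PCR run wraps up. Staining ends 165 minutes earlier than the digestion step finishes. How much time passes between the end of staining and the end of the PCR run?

4 h 5 min

The digestion step ends at 5:58 PM − 80 min = 4:38 PM.
Staining ends at 4:38 PM − 165 min = 1:53 PM.
From 1:53 PM to 5:58 PM is 4 h 5 min.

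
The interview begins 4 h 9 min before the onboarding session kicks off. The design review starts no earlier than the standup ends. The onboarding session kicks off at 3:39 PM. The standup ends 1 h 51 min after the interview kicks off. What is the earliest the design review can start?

1:21 PM

The interview starts at 3:39 PM − 249 min = 11:30 AM.
The standup ends at 11:30 AM + 111 min = 1:21 PM.
The design review is bounded by the standup, so the earliest it can start is 1:21 PM.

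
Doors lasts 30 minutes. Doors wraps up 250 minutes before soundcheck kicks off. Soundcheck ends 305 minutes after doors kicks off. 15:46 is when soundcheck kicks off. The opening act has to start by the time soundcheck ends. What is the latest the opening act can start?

16:11

Doors ends at 15:46 − 250 min = 11:36.
Doors starts at 11:36 − 30 min = 11:06.
Soundcheck ends at 11:06 + 305 min = 16:11.
The opening act is bounded by soundcheck, so the latest it can start is 16:11.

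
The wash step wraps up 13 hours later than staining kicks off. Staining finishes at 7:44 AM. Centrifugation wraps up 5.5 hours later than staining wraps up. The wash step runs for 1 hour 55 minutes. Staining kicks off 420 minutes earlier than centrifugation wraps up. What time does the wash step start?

5:19 PM

Centrifugation ends at 7:44 AM + 330 min = 1:14 PM.
Staining starts at 1:14 PM − 420 min = 6:14 AM.
The wash step ends at 6:14 AM + 780 min = 7:14 PM.
The wash step starts at 7:14 PM − 115 min = 5:19 PM.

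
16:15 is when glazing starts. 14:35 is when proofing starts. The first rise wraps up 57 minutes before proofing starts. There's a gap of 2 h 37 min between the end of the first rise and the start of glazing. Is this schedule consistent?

The first rise ends at 14:35 − 57 min = 13:38.
Glazing starts at 13:38 + 157 min = 16:15.
That matches the stated 16:15, so the schedule is consistent.

Yes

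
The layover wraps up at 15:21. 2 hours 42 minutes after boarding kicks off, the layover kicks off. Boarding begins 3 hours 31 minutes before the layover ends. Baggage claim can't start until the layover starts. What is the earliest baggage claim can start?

14:32

Boarding starts at 15:21 − 211 min = 11:50.
The layover starts at 11:50 + 162 min = 14:32.
Baggage claim is bounded by the layover, so the earliest it can start is 14:32.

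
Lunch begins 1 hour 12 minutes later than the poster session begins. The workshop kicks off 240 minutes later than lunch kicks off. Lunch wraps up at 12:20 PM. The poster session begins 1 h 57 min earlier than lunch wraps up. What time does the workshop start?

3:35 PM

The poster session starts at 12:20 PM − 117 min = 10:23 AM.
Lunch starts at 10:23 AM + 72 min = 11:35 AM.
The workshop starts at 11:35 AM + 240 min = 3:35 PM.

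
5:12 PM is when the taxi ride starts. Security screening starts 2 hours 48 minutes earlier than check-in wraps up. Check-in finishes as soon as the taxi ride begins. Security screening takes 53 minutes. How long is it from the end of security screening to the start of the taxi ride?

Check-in ends at 5:12 PM.
Security screening starts at 5:12 PM − 168 min = 2:24 PM.
Security screening ends at 2:24 PM + 53 min = 3:17 PM.
From 3:17 PM to 5:12 PM is 1 h 55 min.

1 h 55 min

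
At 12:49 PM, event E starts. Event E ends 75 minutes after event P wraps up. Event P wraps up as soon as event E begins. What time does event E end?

2:04 PM

Event P ends at 12:49 PM.
Event E ends at 12:49 PM + 75 min = 2:04 PM.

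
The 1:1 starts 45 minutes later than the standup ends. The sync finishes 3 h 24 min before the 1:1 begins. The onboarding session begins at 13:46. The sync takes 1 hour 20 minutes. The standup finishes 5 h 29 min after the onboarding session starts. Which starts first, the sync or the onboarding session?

The standup ends at 13:46 + 329 min = 19:15.
The 1:1 starts at 19:15 + 45 min = 20:00.
The sync ends at 20:00 − 204 min = 16:36.
The sync starts at 16:36 − 80 min = 15:16.
The sync starts at 15:16 and the onboarding session starts at 13:46, so the onboarding session is first.

the onboarding session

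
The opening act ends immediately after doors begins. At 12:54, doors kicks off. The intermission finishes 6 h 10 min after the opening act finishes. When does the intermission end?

The opening act ends at 12:54.
The intermission ends at 12:54 + 370 min = 19:04.

19:04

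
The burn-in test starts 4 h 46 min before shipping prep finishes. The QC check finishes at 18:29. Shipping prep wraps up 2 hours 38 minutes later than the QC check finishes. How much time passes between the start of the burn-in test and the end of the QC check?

2 hours 8 minutes

Shipping prep ends at 18:29 + 158 min = 21:07.
The burn-in test starts at 21:07 − 286 min = 16:21.
From 16:21 to 18:29 is 2 hours 8 minutes.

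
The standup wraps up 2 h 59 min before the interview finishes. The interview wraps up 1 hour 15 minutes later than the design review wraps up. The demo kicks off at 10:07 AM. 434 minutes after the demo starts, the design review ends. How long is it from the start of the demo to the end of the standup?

The design review ends at 10:07 AM + 434 min = 5:21 PM.
The interview ends at 5:21 PM + 75 min = 6:36 PM.
The standup ends at 6:36 PM − 179 min = 3:37 PM.
From 10:07 AM to 3:37 PM is 5 hours 30 minutes.

5 hours 30 minutes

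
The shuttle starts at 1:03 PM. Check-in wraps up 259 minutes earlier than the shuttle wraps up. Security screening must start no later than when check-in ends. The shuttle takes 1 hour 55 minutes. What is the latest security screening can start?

10:39 AM

The shuttle ends at 1:03 PM + 115 min = 2:58 PM.
Check-in ends at 2:58 PM − 259 min = 10:39 AM.
Security screening is bounded by check-in, so the latest it can start is 10:39 AM.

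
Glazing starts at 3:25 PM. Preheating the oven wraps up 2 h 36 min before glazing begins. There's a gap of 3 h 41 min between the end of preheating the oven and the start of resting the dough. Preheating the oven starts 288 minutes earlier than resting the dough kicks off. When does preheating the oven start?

11:42 AM

Preheating the oven ends at 3:25 PM − 156 min = 12:49 PM.
Resting the dough starts at 12:49 PM + 221 min = 4:30 PM.
Preheating the oven starts at 4:30 PM − 288 min = 11:42 AM.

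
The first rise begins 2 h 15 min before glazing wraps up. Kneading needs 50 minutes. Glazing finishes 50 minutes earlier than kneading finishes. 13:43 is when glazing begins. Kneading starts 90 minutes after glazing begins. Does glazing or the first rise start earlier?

Kneading starts at 13:43 + 90 min = 15:13.
Kneading ends at 15:13 + 50 min = 16:03.
Glazing ends at 16:03 − 50 min = 15:13.
The first rise starts at 15:13 − 135 min = 12:58.
Glazing starts at 13:43 and the first rise starts at 12:58, so the first rise is first.

the first rise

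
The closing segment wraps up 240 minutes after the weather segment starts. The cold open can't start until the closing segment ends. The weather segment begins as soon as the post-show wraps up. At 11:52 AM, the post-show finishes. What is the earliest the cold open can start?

The weather segment starts at 11:52 AM.
The closing segment ends at 11:52 AM + 240 min = 3:52 PM.
The cold open is bounded by the closing segment, so the earliest it can start is 3:52 PM.

3:52 PM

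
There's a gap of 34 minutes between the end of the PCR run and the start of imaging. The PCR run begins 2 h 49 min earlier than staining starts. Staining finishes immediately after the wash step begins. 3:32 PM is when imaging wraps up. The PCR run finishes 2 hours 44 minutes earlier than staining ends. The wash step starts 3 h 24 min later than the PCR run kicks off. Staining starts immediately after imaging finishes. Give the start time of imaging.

1:57 PM

Staining starts at 3:32 PM.
The PCR run starts at 3:32 PM − 169 min = 12:43 PM.
The wash step starts at 12:43 PM + 204 min = 4:07 PM.
So staining ends at 4:07 PM.
The PCR run ends at 4:07 PM − 164 min = 1:23 PM.
Imaging starts at 1:23 PM + 34 min = 1:57 PM.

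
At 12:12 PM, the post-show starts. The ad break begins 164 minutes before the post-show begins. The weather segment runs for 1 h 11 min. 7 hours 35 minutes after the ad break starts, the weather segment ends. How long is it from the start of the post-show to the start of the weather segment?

3 h 40 min

The ad break starts at 12:12 PM − 164 min = 9:28 AM.
The weather segment ends at 9:28 AM + 455 min = 5:03 PM.
The weather segment starts at 5:03 PM − 71 min = 3:52 PM.
From 12:12 PM to 3:52 PM is 3 h 40 min.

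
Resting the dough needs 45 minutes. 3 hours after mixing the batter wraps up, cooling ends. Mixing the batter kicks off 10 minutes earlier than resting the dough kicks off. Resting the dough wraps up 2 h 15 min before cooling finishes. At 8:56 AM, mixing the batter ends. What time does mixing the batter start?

8:46 AM

Cooling ends at 8:56 AM + 180 min = 11:56 AM.
Resting the dough ends at 11:56 AM − 135 min = 9:41 AM.
Resting the dough starts at 9:41 AM − 45 min = 8:56 AM.
Mixing the batter starts at 8:56 AM − 10 min = 8:46 AM.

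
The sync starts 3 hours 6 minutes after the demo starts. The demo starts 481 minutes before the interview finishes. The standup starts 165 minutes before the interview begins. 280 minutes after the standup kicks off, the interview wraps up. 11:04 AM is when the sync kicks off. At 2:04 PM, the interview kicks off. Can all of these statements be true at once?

Yes

The standup starts at 2:04 PM − 165 min = 11:19 AM.
The interview ends at 11:19 AM + 280 min = 3:59 PM.
The demo starts at 3:59 PM − 481 min = 7:58 AM.
The sync starts at 7:58 AM + 186 min = 11:04 AM.
That matches the stated 11:04 AM, so the schedule is consistent.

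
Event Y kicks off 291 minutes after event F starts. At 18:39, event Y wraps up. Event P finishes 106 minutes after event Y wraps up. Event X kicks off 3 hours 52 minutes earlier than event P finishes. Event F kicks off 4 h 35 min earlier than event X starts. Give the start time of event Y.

16:49

Event P ends at 18:39 + 106 min = 20:25.
Event X starts at 20:25 − 232 min = 16:33.
Event F starts at 16:33 − 275 min = 11:58.
Event Y starts at 11:58 + 291 min = 16:49.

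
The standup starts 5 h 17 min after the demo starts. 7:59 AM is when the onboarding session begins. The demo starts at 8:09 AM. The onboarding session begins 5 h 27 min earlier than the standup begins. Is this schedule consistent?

The standup starts at 8:09 AM + 317 min = 1:26 PM.
The onboarding session starts at 1:26 PM − 327 min = 7:59 AM.
That matches the stated 7:59 AM, so the schedule is consistent.

Yes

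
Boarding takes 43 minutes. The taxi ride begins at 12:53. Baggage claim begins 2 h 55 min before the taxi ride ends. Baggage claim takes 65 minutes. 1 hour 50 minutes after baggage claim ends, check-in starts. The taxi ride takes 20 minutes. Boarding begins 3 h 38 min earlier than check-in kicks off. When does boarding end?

10:18

The taxi ride ends at 12:53 + 20 min = 13:13.
Baggage claim starts at 13:13 − 175 min = 10:18.
Baggage claim ends at 10:18 + 65 min = 11:23.
Check-in starts at 11:23 + 110 min = 13:13.
Boarding starts at 13:13 − 218 min = 09:35.
Boarding ends at 09:35 + 43 min = 10:18.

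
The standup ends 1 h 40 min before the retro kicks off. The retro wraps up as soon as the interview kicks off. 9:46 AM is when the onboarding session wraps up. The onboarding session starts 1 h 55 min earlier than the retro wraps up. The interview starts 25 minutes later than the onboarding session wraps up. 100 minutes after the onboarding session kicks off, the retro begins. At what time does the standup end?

8:16 AM

The interview starts at 9:46 AM + 25 min = 10:11 AM.
So the retro ends at 10:11 AM.
The onboarding session starts at 10:11 AM − 115 min = 8:16 AM.
The retro starts at 8:16 AM + 100 min = 9:56 AM.
The standup ends at 9:56 AM − 100 min = 8:16 AM.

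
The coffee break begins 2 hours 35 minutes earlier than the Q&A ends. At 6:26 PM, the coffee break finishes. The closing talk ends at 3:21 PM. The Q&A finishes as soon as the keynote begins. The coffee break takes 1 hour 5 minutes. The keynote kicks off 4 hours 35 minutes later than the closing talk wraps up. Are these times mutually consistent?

The keynote starts at 3:21 PM + 275 min = 7:56 PM.
So the Q&A ends at 7:56 PM.
The coffee break starts at 7:56 PM − 155 min = 5:21 PM.
The coffee break ends at 5:21 PM + 65 min = 6:26 PM.
That matches the stated 6:26 PM, so the schedule is consistent.

Yes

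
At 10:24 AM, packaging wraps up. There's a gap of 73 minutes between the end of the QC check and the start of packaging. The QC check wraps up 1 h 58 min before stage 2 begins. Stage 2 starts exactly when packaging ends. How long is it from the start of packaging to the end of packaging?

45 minutes

Stage 2 starts at 10:24 AM.
The QC check ends at 10:24 AM − 118 min = 8:26 AM.
Packaging starts at 8:26 AM + 73 min = 9:39 AM.
From 9:39 AM to 10:24 AM is 45 minutes.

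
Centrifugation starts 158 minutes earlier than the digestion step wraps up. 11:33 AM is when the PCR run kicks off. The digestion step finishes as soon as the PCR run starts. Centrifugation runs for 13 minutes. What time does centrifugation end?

9:08 AM

The digestion step ends at 11:33 AM.
Centrifugation starts at 11:33 AM − 158 min = 8:55 AM.
Centrifugation ends at 8:55 AM + 13 min = 9:08 AM.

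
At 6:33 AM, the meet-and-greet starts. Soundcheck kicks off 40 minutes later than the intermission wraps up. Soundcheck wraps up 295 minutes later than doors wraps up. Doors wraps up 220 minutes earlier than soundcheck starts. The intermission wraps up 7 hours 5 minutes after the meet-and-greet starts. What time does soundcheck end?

3:33 PM

The intermission ends at 6:33 AM + 425 min = 1:38 PM.
Soundcheck starts at 1:38 PM + 40 min = 2:18 PM.
Doors ends at 2:18 PM − 220 min = 10:38 AM.
Soundcheck ends at 10:38 AM + 295 min = 3:33 PM.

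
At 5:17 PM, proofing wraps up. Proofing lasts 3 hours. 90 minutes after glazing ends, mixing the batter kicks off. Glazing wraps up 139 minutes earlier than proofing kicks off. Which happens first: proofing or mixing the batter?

mixing the batter

Proofing starts at 5:17 PM − 180 min = 2:17 PM.
Glazing ends at 2:17 PM − 139 min = 11:58 AM.
Mixing the batter starts at 11:58 AM + 90 min = 1:28 PM.
Proofing starts at 2:17 PM and mixing the batter starts at 1:28 PM, so mixing the batter is first.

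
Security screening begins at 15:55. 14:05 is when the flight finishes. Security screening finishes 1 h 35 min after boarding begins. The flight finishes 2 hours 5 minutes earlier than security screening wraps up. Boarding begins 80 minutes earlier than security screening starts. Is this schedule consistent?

Yes

Boarding starts at 15:55 − 80 min = 14:35.
Security screening ends at 14:35 + 95 min = 16:10.
The flight ends at 16:10 − 125 min = 14:05.
That matches the stated 14:05, so the schedule is consistent.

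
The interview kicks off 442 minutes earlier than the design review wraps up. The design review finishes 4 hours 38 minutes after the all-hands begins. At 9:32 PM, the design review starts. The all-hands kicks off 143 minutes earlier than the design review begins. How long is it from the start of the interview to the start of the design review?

The all-hands starts at 9:32 PM − 143 min = 7:09 PM.
The design review ends at 7:09 PM + 278 min = 11:47 PM.
The interview starts at 11:47 PM − 442 min = 4:25 PM.
From 4:25 PM to 9:32 PM is 5 h 7 min.

5 h 7 min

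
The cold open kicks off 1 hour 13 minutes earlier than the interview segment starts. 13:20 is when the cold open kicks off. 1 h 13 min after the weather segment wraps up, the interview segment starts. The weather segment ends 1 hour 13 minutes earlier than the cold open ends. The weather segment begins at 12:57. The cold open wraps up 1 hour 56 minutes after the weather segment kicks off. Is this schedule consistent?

The cold open ends at 12:57 + 116 min = 14:53.
The weather segment ends at 14:53 − 73 min = 13:40.
The interview segment starts at 13:40 + 73 min = 14:53.
The cold open starts at 14:53 − 73 min = 13:40.
But the cold open is also said to start at 13:20 — a 20-minute conflict.

No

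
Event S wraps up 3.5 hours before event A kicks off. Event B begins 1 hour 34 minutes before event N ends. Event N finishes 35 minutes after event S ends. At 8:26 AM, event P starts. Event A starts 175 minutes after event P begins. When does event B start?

Event A starts at 8:26 AM + 175 min = 11:21 AM.
Event S ends at 11:21 AM − 210 min = 7:51 AM.
Event N ends at 7:51 AM + 35 min = 8:26 AM.
Event B starts at 8:26 AM − 94 min = 6:52 AM.

6:52 AM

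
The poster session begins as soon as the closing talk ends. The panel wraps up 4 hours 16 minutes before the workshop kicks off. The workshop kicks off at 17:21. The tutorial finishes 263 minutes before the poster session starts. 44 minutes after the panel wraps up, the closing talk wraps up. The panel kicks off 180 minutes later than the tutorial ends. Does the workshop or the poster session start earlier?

the poster session

The panel ends at 17:21 − 256 min = 13:05.
The closing talk ends at 13:05 + 44 min = 13:49.
So the poster session starts at 13:49.
The workshop starts at 17:21 and the poster session starts at 13:49, so the poster session is first.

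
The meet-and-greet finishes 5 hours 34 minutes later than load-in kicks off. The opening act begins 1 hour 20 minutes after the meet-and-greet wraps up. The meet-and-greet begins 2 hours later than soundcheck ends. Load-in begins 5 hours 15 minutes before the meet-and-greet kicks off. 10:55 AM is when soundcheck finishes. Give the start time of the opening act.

2:34 PM

The meet-and-greet starts at 10:55 AM + 120 min = 12:55 PM.
Load-in starts at 12:55 PM − 315 min = 7:40 AM.
The meet-and-greet ends at 7:40 AM + 334 min = 1:14 PM.
The opening act starts at 1:14 PM + 80 min = 2:34 PM.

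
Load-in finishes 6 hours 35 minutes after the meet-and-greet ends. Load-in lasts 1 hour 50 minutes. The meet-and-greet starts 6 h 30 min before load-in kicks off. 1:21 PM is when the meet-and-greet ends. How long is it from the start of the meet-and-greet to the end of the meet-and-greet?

Load-in ends at 1:21 PM + 395 min = 7:56 PM.
Load-in starts at 7:56 PM − 110 min = 6:06 PM.
The meet-and-greet starts at 6:06 PM − 390 min = 11:36 AM.
From 11:36 AM to 1:21 PM is 105 minutes.

105 minutes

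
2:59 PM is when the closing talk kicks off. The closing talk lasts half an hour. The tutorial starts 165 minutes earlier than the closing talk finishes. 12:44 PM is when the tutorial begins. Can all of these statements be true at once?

The closing talk ends at 2:59 PM + 30 min = 3:29 PM.
The tutorial starts at 3:29 PM − 165 min = 12:44 PM.
That matches the stated 12:44 PM, so the schedule is consistent.

Yes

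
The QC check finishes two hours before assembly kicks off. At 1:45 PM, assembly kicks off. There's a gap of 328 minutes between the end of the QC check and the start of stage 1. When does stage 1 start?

5:13 PM

The QC check ends at 1:45 PM − 120 min = 11:45 AM.
Stage 1 starts at 11:45 AM + 328 min = 5:13 PM.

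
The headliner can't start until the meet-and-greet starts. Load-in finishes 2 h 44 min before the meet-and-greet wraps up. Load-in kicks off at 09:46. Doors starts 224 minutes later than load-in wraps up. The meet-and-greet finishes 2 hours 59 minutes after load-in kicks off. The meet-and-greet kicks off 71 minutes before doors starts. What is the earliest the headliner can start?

12:34

The meet-and-greet ends at 09:46 + 179 min = 12:45.
Load-in ends at 12:45 − 164 min = 10:01.
Doors starts at 10:01 + 224 min = 13:45.
The meet-and-greet starts at 13:45 − 71 min = 12:34.
The headliner is bounded by the meet-and-greet, so the earliest it can start is 12:34.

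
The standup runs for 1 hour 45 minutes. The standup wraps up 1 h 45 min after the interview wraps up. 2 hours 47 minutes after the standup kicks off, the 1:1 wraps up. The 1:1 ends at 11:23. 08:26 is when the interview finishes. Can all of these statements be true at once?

No

The standup ends at 08:26 + 105 min = 10:11.
The standup starts at 10:11 − 105 min = 08:26.
The 1:1 ends at 08:26 + 167 min = 11:13.
But the 1:1 is also said to end at 11:23 — a 10-minute conflict.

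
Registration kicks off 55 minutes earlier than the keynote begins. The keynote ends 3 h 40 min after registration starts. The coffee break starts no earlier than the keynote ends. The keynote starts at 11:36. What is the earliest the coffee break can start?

Registration starts at 11:36 − 55 min = 10:41.
The keynote ends at 10:41 + 220 min = 14:21.
The coffee break is bounded by the keynote, so the earliest it can start is 14:21.

14:21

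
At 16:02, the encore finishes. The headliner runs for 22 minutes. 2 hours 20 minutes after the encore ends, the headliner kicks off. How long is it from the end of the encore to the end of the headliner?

2 hours 42 minutes

The headliner starts at 16:02 + 140 min = 18:22.
The headliner ends at 18:22 + 22 min = 18:44.
From 16:02 to 18:44 is 2 hours 42 minutes.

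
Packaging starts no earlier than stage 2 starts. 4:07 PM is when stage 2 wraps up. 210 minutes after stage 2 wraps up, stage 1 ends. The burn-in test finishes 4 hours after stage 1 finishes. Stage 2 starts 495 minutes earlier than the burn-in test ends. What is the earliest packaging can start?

Stage 1 ends at 4:07 PM + 210 min = 7:37 PM.
The burn-in test ends at 7:37 PM + 240 min = 11:37 PM.
Stage 2 starts at 11:37 PM − 495 min = 3:22 PM.
Packaging is bounded by stage 2, so the earliest it can start is 3:22 PM.

3:22 PM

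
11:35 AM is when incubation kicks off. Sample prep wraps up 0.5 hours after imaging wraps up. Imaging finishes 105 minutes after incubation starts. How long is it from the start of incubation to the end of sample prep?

Imaging ends at 11:35 AM + 105 min = 1:20 PM.
Sample prep ends at 1:20 PM + 30 min = 1:50 PM.
From 11:35 AM to 1:50 PM is 2 h 15 min.

2 h 15 min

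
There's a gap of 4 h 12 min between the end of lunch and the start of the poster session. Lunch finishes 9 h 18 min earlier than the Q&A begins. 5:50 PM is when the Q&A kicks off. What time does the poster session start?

Lunch ends at 5:50 PM − 558 min = 8:32 AM.
The poster session starts at 8:32 AM + 252 min = 12:44 PM.

12:44 PM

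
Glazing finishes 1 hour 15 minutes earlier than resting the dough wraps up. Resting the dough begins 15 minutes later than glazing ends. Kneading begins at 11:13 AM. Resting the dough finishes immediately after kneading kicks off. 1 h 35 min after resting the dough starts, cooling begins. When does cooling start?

11:48 AM

Resting the dough ends at 11:13 AM.
Glazing ends at 11:13 AM − 75 min = 9:58 AM.
Resting the dough starts at 9:58 AM + 15 min = 10:13 AM.
Cooling starts at 10:13 AM + 95 min = 11:48 AM.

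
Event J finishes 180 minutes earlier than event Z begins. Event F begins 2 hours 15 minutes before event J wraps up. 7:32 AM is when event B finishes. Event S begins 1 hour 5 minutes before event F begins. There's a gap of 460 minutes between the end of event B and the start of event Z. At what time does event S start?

8:52 AM

Event Z starts at 7:32 AM + 460 min = 3:12 PM.
Event J ends at 3:12 PM − 180 min = 12:12 PM.
Event F starts at 12:12 PM − 135 min = 9:57 AM.
Event S starts at 9:57 AM − 65 min = 8:52 AM.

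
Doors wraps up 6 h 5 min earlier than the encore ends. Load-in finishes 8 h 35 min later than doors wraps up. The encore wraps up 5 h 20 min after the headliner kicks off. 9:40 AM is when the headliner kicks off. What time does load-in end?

The encore ends at 9:40 AM + 320 min = 3:00 PM.
Doors ends at 3:00 PM − 365 min = 8:55 AM.
Load-in ends at 8:55 AM + 515 min = 5:30 PM.

5:30 PM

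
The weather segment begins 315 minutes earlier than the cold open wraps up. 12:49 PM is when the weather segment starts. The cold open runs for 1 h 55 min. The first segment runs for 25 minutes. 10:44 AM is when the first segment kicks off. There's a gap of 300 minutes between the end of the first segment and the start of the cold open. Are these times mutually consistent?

Yes

The first segment ends at 10:44 AM + 25 min = 11:09 AM.
The cold open starts at 11:09 AM + 300 min = 4:09 PM.
The cold open ends at 4:09 PM + 115 min = 6:04 PM.
The weather segment starts at 6:04 PM − 315 min = 12:49 PM.
That matches the stated 12:49 PM, so the schedule is consistent.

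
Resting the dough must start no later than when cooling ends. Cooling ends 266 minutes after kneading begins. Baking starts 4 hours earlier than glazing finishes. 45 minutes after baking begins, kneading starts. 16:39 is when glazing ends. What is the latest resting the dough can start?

17:50

Baking starts at 16:39 − 240 min = 12:39.
Kneading starts at 12:39 + 45 min = 13:24.
Cooling ends at 13:24 + 266 min = 17:50.
Resting the dough is bounded by cooling, so the latest it can start is 17:50.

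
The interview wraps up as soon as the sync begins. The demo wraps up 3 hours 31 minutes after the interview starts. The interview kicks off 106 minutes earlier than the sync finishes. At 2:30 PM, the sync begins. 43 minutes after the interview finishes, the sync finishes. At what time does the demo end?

The interview ends at 2:30 PM.
The sync ends at 2:30 PM + 43 min = 3:13 PM.
The interview starts at 3:13 PM − 106 min = 1:27 PM.
The demo ends at 1:27 PM + 211 min = 4:58 PM.

4:58 PM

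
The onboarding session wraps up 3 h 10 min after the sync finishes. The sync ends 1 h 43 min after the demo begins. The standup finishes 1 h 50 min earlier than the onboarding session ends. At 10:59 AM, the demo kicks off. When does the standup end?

2:02 PM

The sync ends at 10:59 AM + 103 min = 12:42 PM.
The onboarding session ends at 12:42 PM + 190 min = 3:52 PM.
The standup ends at 3:52 PM − 110 min = 2:02 PM.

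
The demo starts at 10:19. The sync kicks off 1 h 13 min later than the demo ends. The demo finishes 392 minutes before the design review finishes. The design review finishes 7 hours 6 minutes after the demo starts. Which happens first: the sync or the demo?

The design review ends at 10:19 + 426 min = 17:25.
The demo ends at 17:25 − 392 min = 10:53.
The sync starts at 10:53 + 73 min = 12:06.
The sync starts at 12:06 and the demo starts at 10:19, so the demo is first.

the demo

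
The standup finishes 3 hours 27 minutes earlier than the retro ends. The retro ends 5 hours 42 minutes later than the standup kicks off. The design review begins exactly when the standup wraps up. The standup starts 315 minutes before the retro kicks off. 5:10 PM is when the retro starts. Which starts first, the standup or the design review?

The standup starts at 5:10 PM − 315 min = 11:55 AM.
The retro ends at 11:55 AM + 342 min = 5:37 PM.
The standup ends at 5:37 PM − 207 min = 2:10 PM.
So the design review starts at 2:10 PM.
The standup starts at 11:55 AM and the design review starts at 2:10 PM, so the standup is first.

the standup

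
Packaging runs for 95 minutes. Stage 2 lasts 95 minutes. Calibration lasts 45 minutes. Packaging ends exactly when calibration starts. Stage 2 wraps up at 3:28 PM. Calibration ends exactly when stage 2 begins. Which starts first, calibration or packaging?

packaging

Stage 2 starts at 3:28 PM − 95 min = 1:53 PM.
So calibration ends at 1:53 PM.
Calibration starts at 1:53 PM − 45 min = 1:08 PM.
So packaging ends at 1:08 PM.
Packaging starts at 1:08 PM − 95 min = 11:33 AM.
Calibration starts at 1:08 PM and packaging starts at 11:33 AM, so packaging is first.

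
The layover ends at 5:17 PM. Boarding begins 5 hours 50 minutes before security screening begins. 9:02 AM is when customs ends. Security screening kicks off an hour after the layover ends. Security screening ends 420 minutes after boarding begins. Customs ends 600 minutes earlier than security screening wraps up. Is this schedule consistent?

Security screening starts at 5:17 PM + 60 min = 6:17 PM.
Boarding starts at 6:17 PM − 350 min = 12:27 PM.
Security screening ends at 12:27 PM + 420 min = 7:27 PM.
Customs ends at 7:27 PM − 600 min = 9:27 AM.
But customs is also said to end at 9:02 AM — a 25-minute conflict.

No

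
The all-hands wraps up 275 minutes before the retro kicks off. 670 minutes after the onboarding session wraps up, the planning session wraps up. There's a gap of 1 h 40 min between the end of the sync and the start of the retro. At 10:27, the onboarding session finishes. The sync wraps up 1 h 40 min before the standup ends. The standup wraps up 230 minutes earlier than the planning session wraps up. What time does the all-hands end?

13:12

The planning session ends at 10:27 + 670 min = 21:37.
The standup ends at 21:37 − 230 min = 17:47.
The sync ends at 17:47 − 100 min = 16:07.
The retro starts at 16:07 + 100 min = 17:47.
The all-hands ends at 17:47 − 275 min = 13:12.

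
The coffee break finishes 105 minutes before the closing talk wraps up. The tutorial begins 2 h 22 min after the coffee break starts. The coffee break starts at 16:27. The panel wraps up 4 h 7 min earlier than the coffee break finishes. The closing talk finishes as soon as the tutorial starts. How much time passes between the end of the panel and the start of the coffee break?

3 hours 30 minutes

The tutorial starts at 16:27 + 142 min = 18:49.
So the closing talk ends at 18:49.
The coffee break ends at 18:49 − 105 min = 17:04.
The panel ends at 17:04 − 247 min = 12:57.
From 12:57 to 16:27 is 3 hours 30 minutes.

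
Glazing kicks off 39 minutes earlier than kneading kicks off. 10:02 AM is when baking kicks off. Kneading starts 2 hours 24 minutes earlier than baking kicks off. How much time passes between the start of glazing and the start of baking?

183 minutes

Kneading starts at 10:02 AM − 144 min = 7:38 AM.
Glazing starts at 7:38 AM − 39 min = 6:59 AM.
From 6:59 AM to 10:02 AM is 183 minutes.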